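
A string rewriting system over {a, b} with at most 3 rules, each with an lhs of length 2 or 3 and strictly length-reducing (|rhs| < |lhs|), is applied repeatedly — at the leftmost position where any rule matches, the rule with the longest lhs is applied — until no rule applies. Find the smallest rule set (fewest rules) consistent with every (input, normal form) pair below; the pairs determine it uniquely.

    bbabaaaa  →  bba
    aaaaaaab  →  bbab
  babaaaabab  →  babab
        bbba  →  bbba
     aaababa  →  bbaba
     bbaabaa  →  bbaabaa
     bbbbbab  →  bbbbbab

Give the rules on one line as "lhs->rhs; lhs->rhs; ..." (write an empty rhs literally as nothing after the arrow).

  | bbabaaaa => bbabba => bba
  | aaaaaaab => baaaab => bbab
  | babaaaabab => babbabab => babab
  | bbba

aaa->b; abb->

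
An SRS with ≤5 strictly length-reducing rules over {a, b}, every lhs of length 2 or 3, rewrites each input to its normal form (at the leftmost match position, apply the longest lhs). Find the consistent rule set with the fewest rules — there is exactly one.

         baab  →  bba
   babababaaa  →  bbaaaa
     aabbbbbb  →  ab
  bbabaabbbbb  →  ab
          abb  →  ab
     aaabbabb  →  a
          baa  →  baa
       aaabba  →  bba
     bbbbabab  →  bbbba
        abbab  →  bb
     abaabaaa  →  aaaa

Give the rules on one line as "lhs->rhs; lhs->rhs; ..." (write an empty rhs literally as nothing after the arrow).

  | baab => bba
  | babababaaa => aababaaa => baabaaa => bbaaaa
  | aabbbbbb => babbbbb => abbbb => abbb => abb => ab
  | bbabaabbbbb => baaabbbbb => bababbbb => aabbbb => babbb => abb => ab

aab->ba; aba->b; abb->ab; bab->a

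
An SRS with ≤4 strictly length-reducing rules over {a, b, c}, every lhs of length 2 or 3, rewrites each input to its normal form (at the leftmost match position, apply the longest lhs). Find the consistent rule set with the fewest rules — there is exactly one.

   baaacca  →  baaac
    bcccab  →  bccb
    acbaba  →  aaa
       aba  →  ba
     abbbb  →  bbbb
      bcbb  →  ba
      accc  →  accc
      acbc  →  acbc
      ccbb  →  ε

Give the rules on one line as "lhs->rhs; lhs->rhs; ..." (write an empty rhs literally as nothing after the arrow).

  | baaacca => baaac
  | bcccab => bccb
  | acbaba => acbba => aaa
  | aba => ba

ab->b; ca->; cbb->a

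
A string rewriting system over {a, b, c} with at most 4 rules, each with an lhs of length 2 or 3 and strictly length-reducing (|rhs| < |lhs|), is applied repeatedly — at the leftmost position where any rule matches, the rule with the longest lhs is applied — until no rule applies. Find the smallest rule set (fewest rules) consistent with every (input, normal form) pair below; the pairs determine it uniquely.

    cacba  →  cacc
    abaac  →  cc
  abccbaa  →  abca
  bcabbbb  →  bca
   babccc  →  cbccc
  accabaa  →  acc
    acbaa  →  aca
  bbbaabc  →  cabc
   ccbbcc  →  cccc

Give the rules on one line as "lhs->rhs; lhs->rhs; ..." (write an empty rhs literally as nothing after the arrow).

  | cacba => cacc
  | abaac => bac => cc
  | abccbaa => abccca => abcca => abca
  | bcabbbb => bcabb => bca

aba->b; ba->c; bb->; cca->ca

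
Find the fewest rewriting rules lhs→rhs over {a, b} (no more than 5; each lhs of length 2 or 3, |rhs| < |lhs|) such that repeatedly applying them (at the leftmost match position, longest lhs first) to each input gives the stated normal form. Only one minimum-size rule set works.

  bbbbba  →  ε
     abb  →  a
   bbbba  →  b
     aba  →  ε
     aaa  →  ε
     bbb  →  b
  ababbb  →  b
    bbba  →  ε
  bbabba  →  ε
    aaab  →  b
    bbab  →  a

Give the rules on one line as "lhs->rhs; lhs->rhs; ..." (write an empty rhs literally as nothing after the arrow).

aa->b; ab->b; ba->; bb->a

  | bbbbba => abbba => bbba => aba => ba => ε
  | abb => bb => a
  | bbbba => abba => bba => aa => b
  | aba => ba => ε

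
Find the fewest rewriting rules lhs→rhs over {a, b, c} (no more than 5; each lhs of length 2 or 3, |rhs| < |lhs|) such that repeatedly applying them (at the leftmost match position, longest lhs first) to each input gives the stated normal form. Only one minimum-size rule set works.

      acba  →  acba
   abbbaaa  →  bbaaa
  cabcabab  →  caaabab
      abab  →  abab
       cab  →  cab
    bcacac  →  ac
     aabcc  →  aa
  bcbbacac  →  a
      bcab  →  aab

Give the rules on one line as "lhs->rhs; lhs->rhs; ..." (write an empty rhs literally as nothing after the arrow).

  | acba
  | abbbaaa => bbaaa
  | cabcabab => caaabab
  | abab

abb->b; aca->; bc->a; bcc->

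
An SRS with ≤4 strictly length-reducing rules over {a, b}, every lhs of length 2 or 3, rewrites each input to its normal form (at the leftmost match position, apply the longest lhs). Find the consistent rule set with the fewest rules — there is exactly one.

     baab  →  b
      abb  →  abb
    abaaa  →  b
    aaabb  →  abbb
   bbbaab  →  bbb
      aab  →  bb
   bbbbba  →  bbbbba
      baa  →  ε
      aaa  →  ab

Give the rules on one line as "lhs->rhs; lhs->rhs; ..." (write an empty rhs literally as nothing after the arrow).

aa->b; aaa->ab; baa->

  | baab => b
  | abb
  | abaaa => aa => b
  | aaabb => abbb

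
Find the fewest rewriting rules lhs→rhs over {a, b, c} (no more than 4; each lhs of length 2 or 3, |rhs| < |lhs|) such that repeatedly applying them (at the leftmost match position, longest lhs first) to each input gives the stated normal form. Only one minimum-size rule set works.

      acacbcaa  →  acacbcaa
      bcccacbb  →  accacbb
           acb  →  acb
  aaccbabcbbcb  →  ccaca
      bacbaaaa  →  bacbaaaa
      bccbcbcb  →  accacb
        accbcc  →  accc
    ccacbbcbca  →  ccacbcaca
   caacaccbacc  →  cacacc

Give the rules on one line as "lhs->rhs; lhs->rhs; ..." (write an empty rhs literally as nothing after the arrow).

  | acacbcaa
  | bcccacbb => accacbb
  | acb
  | aaccbabcbbcb => cbcbabcbbcb => ccaabcbbcb => ccaacabcb => cccbabcb => ccabcb => ccaca

aac->cb; bcb->ca; bcc->ac; ccb->c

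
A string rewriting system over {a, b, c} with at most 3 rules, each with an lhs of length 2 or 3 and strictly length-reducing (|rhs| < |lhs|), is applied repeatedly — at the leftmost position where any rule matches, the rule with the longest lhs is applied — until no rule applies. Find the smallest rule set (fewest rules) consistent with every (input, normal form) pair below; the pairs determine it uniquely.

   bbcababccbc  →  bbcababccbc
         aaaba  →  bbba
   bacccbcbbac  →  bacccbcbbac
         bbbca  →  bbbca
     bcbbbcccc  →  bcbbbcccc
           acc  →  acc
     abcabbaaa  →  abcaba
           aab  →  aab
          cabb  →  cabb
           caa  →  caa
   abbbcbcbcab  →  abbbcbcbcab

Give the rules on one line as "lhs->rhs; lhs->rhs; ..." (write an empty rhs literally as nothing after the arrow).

aaa->bb; baa->

  | bbcababccbc
  | aaaba => bbba
  | bacccbcbbac
  | bbbca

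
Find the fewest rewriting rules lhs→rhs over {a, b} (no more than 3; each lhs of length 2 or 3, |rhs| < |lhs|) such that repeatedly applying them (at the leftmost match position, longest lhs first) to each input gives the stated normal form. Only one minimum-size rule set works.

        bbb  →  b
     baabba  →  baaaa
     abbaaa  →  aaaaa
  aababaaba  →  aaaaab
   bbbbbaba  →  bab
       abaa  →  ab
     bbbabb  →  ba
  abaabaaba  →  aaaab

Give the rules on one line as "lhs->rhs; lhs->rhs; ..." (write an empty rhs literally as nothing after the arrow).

  | bbb => b
  | baabba => baaaa
  | abbaaa => aaaaa
  | aababaaba => aabbaaba => aaaaaba => aaaaab

aba->ab; bb->; bba->aa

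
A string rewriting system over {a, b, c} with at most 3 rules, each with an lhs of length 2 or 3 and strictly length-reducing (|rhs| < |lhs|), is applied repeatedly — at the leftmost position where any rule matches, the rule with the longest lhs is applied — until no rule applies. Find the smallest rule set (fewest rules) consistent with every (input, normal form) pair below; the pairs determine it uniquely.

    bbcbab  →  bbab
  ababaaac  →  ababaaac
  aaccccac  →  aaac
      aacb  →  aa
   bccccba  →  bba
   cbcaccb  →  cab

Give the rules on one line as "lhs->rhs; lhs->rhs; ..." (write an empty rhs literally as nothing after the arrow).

  | bbcbab => bbab
  | ababaaac
  | aaccccac => aaccac => aaac
  | aacb => aa

cb->; cc->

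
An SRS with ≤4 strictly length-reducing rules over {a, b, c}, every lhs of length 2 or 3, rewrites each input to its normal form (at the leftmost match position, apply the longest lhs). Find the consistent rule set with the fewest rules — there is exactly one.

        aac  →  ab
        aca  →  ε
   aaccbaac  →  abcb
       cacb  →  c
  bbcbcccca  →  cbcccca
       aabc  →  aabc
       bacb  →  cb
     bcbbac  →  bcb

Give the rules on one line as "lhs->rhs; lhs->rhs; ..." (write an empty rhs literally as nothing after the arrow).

  | aac => ab
  | aca => ba => ε
  | aaccbaac => abcbaac => abcac => abcb
  | cacb => cbb => c

ac->b; ba->; bb->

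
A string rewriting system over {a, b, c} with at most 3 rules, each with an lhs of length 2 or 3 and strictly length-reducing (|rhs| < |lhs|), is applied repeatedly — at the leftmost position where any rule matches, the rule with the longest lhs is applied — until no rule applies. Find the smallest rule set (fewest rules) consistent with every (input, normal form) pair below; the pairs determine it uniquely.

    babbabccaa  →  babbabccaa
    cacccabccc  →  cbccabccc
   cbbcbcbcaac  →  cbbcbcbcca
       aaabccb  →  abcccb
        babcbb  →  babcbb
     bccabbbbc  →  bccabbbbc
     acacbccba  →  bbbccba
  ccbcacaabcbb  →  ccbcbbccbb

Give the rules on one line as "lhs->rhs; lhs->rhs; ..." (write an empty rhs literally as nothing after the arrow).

  | babbabccaa
  | cacccabccc => cbccabccc
  | cbbcbcbcaac => cbbcbcbcca
  | aaabccb => abcccb

aab->bc; aac->ca; ac->b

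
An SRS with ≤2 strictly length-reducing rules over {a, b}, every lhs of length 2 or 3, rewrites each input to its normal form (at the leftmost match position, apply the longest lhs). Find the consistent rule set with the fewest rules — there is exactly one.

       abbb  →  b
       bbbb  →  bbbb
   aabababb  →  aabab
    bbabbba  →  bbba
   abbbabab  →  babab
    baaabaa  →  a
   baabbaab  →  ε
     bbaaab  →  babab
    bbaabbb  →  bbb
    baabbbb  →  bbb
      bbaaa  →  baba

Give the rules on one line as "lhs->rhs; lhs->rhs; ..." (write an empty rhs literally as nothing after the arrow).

abb->; baa->ab

  | abbb => b
  | bbbb
  | aabababb => aabab
  | bbabbba => bbba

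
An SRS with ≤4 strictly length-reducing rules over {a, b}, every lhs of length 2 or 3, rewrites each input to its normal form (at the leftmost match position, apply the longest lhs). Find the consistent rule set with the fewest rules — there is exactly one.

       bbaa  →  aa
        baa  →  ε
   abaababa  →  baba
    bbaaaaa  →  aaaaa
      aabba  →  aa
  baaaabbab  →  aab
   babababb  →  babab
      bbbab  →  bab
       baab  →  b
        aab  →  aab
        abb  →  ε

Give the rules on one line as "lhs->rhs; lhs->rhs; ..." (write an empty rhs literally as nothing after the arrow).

  | bbaa => aa
  | baa => bb => ε
  | abaababa => abbbaba => baba
  | bbaaaaa => aaaaa

abb->; baa->bb; bb->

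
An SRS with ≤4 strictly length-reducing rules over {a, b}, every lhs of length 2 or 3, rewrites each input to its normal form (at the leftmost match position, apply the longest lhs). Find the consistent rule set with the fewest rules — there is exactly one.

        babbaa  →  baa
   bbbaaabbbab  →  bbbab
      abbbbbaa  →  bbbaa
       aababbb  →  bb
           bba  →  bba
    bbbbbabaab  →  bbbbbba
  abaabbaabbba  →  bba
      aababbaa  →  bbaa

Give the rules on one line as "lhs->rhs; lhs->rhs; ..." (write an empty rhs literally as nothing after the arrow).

aab->ba; aba->a; abb->

  | babbaa => baa
  | bbbaaabbbab => bbbababbab => bbbabbab => bbbab
  | abbbbbaa => bbbaa
  | aababbb => baabbb => bbabb => bb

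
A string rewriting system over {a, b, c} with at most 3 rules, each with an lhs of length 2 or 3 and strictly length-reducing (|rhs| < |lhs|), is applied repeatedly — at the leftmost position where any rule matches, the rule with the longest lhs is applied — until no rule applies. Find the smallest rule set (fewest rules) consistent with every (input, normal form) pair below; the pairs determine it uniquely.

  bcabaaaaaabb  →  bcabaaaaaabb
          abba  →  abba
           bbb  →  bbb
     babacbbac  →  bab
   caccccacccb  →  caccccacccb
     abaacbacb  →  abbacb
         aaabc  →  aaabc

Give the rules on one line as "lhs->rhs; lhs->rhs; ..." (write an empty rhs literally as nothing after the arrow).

aac->; cbb->

  | bcabaaaaaabb
  | abba
  | bbb
  | babacbbac => babaac => bab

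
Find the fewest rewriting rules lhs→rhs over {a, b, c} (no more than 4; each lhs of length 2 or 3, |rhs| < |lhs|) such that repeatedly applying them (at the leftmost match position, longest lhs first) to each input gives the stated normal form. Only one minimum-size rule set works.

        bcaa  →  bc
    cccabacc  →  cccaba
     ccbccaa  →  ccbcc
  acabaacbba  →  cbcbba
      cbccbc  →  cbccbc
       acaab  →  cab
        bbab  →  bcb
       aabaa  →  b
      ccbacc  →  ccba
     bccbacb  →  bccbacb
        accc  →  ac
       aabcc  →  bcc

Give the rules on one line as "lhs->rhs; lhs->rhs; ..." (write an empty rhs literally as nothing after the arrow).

aa->; aca->c; acc->a; bab->cb

  | bcaa => bc
  | cccabacc => cccaba
  | ccbccaa => ccbcc
  | acabaacbba => cbaacbba => cbcbba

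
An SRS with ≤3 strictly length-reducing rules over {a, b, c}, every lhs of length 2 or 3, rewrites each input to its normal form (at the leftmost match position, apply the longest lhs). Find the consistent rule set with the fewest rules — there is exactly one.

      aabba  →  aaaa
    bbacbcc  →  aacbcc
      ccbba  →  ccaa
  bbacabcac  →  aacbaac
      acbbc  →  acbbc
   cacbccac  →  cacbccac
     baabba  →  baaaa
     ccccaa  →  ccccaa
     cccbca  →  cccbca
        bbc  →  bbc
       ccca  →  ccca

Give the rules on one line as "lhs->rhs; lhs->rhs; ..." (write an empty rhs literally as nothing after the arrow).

abc->ba; bba->aa

  | aabba => aaaa
  | bbacbcc => aacbcc
  | ccbba => ccaa
  | bbacabcac => aacabcac => aacbaac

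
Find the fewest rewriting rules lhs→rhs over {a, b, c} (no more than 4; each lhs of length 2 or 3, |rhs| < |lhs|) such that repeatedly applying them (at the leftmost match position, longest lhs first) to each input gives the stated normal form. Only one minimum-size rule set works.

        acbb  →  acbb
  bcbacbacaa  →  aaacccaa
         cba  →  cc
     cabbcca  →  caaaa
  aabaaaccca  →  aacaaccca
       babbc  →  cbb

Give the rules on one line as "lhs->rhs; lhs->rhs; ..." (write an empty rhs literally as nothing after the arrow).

  | acbb
  | bcbacbacaa => aaacbacaa => aaacccaa
  | cba => cc
  | cabbcca => cabcba => caaaa

ba->c; bc->b; bcb->aa; bcc->cb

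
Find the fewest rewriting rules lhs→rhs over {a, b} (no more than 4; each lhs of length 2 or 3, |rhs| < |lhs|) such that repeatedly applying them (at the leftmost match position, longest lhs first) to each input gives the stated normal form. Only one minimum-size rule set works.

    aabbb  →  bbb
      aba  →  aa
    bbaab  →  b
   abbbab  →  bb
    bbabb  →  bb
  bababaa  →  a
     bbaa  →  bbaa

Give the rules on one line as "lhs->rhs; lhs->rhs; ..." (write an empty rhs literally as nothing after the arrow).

  | aabbb => abbb => bbb
  | aba => aa
  | bbaab => bbab => b
  | abbbab => bbbab => bb

aaa->a; ab->b; aba->aa; bab->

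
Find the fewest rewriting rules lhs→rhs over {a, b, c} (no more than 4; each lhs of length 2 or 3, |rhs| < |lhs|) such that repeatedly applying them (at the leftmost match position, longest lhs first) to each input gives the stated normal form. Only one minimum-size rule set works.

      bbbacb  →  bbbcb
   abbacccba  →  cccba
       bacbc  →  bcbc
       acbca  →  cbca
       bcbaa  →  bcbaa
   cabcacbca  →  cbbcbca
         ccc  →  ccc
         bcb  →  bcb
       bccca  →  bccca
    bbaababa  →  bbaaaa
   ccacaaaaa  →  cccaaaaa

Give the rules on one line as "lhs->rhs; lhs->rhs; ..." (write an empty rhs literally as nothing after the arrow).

  | bbbacb => bbbcb
  | abbacccba => abacccba => aacccba => acccba => cccba
  | bacbc => bcbc
  | acbca => cbca

ab->a; abc->bb; ac->c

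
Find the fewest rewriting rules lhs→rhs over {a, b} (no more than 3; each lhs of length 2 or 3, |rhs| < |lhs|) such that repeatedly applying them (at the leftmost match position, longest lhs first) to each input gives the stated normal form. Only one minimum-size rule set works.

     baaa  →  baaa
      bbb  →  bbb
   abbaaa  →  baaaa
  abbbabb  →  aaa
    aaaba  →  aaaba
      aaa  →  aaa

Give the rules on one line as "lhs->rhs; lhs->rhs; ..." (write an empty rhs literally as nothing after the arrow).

  | baaa
  | bbb
  | abbaaa => baaaa
  | abbbabb => bababb => babba => bbaa => aaa

abb->ba; bba->aa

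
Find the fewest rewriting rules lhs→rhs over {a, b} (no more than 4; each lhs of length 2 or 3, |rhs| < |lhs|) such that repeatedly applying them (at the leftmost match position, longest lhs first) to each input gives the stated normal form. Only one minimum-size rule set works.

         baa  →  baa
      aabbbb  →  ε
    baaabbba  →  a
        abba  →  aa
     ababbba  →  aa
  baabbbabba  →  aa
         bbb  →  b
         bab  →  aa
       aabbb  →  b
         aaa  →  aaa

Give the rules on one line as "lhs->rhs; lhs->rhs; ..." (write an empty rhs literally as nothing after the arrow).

aab->b; bab->aa; bb->

  | baa
  | aabbbb => bbbb => bb => ε
  | baaabbba => babbba => aabba => bba => a
  | abba => aa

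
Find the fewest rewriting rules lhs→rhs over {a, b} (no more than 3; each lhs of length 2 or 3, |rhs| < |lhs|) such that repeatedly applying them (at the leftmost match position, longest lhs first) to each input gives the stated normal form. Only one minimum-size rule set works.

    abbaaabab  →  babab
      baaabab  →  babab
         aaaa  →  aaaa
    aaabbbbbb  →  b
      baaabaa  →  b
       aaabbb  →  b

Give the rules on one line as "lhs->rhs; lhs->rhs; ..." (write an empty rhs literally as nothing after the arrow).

abb->bb; baa->bb; bb->b

  | abbaaabab => bbaaabab => baaabab => bbabab => babab
  | baaabab => bbabab => babab
  | aaaa
  | aaabbbbbb => aabbbbbb => abbbbbb => bbbbbb => bbbbb => bbbb => bbb => bb => b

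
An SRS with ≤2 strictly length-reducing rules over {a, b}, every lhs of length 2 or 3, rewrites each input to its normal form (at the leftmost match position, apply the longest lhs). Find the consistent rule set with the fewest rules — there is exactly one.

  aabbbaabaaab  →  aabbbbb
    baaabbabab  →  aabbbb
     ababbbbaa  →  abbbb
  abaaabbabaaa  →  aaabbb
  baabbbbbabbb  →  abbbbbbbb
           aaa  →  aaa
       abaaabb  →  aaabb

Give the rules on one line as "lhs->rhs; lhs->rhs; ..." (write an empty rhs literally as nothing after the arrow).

ba->; bba->bb

  | aabbbaabaaab => aabbbabaaab => aabbbbaaab => aabbbbaab => aabbbbab => aabbbbb
  | baaabbabab => aabbabab => aabbbab => aabbbb
  | ababbbbaa => abbbbaa => abbbba => abbbb
  | abaaabbabaaa => aaabbabaaa => aaabbbaaa => aaabbbaa => aaabbba => aaabbb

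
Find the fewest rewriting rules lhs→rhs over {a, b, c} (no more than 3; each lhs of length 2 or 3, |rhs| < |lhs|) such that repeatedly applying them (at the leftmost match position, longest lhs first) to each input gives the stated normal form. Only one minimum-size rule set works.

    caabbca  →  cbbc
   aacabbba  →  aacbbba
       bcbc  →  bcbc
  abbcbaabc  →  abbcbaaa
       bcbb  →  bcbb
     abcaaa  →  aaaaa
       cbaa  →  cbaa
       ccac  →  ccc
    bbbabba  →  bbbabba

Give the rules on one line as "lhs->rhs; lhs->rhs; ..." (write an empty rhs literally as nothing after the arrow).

  | caabbca => cabbca => cbbca => cbbc
  | aacabbba => aacbbba
  | bcbc
  | abbcbaabc => abbcbaaa

abc->aa; ca->c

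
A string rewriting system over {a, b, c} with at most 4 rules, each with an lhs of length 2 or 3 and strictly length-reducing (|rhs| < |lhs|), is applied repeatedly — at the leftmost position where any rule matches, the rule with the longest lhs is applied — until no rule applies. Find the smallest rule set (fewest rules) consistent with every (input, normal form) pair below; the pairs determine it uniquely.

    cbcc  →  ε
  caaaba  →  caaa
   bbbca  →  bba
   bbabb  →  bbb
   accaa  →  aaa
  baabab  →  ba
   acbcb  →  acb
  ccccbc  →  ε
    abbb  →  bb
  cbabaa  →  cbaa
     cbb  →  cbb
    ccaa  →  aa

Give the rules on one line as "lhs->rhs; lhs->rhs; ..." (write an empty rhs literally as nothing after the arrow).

ab->; bc->; cc->

  | cbcc => cc => ε
  | caaaba => caaa
  | bbbca => bba
  | bbabb => bbb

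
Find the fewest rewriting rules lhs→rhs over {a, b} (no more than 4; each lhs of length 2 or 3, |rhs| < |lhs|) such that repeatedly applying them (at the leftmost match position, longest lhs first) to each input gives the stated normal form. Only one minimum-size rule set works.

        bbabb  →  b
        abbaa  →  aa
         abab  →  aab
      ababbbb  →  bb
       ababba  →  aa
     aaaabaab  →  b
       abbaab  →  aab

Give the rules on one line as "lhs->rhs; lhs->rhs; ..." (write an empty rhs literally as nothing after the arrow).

  | bbabb => babb => abb => b
  | abbaa => baa => aa
  | abab => aab
  | ababbbb => aabbbb => abbb => bb

aaa->; abb->b; ba->a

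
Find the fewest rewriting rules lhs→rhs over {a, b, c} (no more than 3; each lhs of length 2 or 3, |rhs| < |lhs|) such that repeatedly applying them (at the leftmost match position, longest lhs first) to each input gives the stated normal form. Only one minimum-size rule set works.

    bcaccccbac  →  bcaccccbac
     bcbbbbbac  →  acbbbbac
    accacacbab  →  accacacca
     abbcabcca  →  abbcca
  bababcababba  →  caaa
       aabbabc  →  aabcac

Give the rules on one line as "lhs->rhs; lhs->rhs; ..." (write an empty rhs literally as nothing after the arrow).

  | bcaccccbac
  | bcbbbbbac => acbbbbac
  | accacacbab => accacacca
  | abbcabcca => abbcca

bab->ca; bcb->ac; cab->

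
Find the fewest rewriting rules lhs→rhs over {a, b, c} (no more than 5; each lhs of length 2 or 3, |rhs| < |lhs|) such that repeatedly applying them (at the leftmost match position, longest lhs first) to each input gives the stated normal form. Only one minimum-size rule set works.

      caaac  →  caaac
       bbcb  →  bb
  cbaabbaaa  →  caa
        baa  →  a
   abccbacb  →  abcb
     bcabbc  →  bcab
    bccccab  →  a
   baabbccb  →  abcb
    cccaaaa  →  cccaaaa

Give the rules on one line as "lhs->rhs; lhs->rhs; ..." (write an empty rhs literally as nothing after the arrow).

ba->; bab->a; bbc->b; bcc->b

  | caaac
  | bbcb => bb
  | cbaabbaaa => cabbaaa => cabaa => caa
  | baa => a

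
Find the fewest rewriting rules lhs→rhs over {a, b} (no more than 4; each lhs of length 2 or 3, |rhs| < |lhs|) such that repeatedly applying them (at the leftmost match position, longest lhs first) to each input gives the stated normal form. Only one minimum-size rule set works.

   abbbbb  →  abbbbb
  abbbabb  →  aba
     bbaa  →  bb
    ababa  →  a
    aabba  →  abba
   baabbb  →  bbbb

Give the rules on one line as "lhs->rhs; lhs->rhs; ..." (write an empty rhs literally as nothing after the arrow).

  | abbbbb
  | abbbabb => abbab => aba
  | bbaa => bb
  | ababa => aaa => aa => a

aa->a; baa->b; bab->a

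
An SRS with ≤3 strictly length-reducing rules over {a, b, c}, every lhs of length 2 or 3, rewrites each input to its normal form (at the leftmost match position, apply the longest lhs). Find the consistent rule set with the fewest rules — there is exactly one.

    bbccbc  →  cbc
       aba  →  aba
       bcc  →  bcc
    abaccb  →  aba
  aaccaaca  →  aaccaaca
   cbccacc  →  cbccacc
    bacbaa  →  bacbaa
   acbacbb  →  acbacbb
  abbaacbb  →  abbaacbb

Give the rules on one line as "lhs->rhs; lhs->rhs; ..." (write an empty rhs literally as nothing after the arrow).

bbc->; ccb->

  | bbccbc => cbc
  | aba
  | bcc
  | abaccb => aba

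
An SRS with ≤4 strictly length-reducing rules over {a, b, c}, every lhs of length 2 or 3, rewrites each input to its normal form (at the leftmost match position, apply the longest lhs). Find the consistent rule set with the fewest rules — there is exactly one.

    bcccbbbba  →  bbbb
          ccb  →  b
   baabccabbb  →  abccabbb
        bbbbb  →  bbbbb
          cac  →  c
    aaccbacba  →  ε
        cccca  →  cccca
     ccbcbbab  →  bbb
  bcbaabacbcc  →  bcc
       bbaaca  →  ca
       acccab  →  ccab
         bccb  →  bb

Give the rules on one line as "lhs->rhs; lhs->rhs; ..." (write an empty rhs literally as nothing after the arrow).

ac->; ba->; cb->b

  | bcccbbbba => bccbbbba => bcbbbba => bbbbba => bbbb
  | ccb => cb => b
  | baabccabbb => abccabbb
  | bbbbb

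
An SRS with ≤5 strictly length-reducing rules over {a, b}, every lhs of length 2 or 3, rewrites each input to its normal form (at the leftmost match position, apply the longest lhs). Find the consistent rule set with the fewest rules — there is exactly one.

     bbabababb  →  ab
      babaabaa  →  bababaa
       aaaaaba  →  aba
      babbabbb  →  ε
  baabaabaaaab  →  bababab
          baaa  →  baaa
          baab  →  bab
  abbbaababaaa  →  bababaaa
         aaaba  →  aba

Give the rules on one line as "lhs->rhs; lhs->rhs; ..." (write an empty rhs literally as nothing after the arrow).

  | bbabababb => abbababb => ababb => ab
  | babaabaa => bababaa
  | aaaaaba => aaaaba => aaaba => aaba => aba
  | babbabbb => babbb => bb => ε

aab->ab; abb->; bb->; bba->ab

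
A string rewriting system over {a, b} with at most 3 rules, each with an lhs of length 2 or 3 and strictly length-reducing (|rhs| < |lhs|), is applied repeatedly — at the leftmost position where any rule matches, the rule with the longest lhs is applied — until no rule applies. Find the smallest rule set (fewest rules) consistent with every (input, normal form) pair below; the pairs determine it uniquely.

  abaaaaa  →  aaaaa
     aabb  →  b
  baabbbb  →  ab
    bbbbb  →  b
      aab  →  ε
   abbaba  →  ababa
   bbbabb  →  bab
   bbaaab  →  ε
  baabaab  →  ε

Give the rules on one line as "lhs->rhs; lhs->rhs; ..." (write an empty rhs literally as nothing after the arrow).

  | abaaaaa => aaaaa
  | aabb => b
  | baabbbb => abbbb => abbb => abb => ab
  | bbbbb => bbbb => bbb => bb => b

aab->; baa->a; bb->b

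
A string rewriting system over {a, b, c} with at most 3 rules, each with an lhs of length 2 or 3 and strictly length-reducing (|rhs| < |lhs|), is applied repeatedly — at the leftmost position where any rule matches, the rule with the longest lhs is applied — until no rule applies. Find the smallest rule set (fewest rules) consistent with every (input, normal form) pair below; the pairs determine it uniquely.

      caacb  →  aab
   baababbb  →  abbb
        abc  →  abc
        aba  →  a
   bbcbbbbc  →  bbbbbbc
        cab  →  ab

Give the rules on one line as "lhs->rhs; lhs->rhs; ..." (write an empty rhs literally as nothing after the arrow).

ba->; ca->a; cb->b

  | caacb => aacb => aab
  | baababbb => ababbb => abbb
  | abc
  | aba => a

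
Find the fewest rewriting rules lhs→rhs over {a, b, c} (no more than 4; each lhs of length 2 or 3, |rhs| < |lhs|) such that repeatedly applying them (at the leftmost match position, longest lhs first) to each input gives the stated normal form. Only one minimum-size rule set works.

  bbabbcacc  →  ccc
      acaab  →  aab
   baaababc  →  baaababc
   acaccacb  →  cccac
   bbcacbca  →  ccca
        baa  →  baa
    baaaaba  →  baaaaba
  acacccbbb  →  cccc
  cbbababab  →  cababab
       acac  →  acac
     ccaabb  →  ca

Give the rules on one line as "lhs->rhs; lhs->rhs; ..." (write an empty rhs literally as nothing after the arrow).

acc->cc; bb->; caa->a; cb->c

  | bbabbcacc => abbcacc => acacc => accc => ccc
  | acaab => aab
  | baaababc
  | acaccacb => acccacb => cccacb => cccac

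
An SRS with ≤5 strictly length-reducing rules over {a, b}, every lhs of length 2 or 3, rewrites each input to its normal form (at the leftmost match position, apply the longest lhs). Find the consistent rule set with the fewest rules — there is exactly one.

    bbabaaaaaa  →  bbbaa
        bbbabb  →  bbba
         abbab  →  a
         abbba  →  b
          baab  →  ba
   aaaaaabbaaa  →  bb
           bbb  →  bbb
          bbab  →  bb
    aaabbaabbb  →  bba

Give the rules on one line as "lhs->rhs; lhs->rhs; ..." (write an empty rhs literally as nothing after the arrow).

  | bbabaaaaaa => bbbaaaaa => bbbaa
  | bbbabb => bbba
  | abbab => aab => a
  | abbba => aba => b

aaa->; ab->; aba->b; abb->a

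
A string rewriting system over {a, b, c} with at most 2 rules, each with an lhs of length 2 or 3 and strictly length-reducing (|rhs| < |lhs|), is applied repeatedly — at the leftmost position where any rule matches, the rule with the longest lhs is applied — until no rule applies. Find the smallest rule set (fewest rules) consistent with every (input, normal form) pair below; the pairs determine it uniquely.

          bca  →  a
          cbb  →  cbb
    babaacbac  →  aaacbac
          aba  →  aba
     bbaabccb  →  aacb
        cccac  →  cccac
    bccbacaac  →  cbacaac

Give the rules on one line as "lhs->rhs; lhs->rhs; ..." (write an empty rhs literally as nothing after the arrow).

  | bca => a
  | cbb
  | babaacbac => baaacbac => aaacbac
  | aba

baa->aa; bc->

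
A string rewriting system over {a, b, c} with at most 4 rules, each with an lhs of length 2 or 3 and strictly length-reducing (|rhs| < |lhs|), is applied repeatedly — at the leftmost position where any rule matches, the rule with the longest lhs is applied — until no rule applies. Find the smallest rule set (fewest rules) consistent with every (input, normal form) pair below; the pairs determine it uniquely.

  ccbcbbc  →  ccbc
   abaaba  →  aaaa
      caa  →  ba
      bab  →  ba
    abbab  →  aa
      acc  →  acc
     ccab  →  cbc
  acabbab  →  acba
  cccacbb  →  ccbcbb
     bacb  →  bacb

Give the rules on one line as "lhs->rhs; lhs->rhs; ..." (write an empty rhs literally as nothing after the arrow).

  | ccbcbbc => ccbc
  | abaaba => aaaba => aaaa
  | caa => ba
  | bab => ba

ab->a; bbc->; ca->b; cab->bc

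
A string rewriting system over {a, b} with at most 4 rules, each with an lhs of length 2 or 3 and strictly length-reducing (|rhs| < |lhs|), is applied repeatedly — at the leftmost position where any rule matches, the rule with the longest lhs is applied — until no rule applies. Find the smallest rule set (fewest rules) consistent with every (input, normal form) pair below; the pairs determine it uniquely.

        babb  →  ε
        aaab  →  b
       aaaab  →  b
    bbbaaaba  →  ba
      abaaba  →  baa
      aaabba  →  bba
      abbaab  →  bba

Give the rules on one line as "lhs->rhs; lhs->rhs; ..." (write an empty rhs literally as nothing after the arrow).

aaa->; aab->a; ab->b; bbb->

  | babb => bbb => ε
  | aaab => b
  | aaaab => ab => b
  | bbbaaaba => aaaba => ba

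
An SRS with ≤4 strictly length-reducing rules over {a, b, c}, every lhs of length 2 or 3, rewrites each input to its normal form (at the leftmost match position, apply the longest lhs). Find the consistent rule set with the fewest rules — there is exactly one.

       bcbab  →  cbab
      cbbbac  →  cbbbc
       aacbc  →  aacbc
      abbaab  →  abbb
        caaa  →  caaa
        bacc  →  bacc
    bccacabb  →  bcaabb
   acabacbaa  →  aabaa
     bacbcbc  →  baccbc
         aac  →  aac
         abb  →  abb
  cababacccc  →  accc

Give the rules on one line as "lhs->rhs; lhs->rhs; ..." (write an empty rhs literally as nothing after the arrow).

bba->bb; bcb->cb; cab->c; cac->a

  | bcbab => cbab
  | cbbbac => cbbbc
  | aacbc
  | abbaab => abbab => abbb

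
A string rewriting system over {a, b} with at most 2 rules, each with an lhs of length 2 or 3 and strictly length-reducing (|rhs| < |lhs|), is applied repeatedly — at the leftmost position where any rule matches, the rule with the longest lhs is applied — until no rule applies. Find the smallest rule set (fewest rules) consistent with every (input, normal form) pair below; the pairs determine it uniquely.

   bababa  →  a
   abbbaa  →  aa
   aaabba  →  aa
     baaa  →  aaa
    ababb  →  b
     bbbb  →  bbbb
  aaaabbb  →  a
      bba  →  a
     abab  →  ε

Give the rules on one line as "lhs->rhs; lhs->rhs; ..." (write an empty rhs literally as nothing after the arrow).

ab->; ba->a

  | bababa => ababa => aba => a
  | abbbaa => bbaa => baa => aa
  | aaabba => aaba => aa
  | baaa => aaa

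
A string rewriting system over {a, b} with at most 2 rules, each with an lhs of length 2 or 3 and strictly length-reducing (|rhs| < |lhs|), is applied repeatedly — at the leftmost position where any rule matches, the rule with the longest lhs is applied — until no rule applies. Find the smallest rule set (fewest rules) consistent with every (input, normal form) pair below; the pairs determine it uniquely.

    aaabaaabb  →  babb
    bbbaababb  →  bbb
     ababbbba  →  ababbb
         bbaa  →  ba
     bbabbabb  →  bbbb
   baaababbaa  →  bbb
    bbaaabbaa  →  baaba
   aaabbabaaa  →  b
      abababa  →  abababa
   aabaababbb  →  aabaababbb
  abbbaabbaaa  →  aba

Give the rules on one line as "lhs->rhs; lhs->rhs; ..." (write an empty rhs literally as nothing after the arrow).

  | aaabaaabb => bbbaaabb => bbaabb => babb
  | bbbaababb => bbababb => bbabb => bbb
  | ababbbba => ababbb
  | bbaa => ba

aaa->bb; bba->b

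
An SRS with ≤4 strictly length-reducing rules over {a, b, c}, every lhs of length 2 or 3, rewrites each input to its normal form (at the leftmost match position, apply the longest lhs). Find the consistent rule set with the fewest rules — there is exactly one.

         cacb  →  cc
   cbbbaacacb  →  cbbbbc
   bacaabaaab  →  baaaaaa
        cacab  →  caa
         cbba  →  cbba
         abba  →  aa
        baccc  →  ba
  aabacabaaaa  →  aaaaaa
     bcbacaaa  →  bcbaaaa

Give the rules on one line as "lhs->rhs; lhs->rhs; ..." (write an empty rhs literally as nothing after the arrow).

  | cacb => cc
  | cbbbaacacb => cbbbbacb => cbbbbc
  | bacaabaaab => baaabaaab => baaaaaab => baaaaaa
  | cacab => caab => caa

aac->b; ab->a; ac->a; acb->c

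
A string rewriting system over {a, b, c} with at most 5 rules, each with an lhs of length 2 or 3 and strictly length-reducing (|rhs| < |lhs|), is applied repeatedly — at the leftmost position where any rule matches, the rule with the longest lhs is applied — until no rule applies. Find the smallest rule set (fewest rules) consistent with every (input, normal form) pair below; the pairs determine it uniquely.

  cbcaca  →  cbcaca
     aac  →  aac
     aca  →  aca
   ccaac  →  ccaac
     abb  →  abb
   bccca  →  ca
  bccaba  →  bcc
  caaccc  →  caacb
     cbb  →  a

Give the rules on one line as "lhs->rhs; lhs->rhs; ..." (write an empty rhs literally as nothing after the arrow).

  | cbcaca
  | aac
  | aca
  | ccaac

aba->; bcb->c; cbb->a; ccc->cb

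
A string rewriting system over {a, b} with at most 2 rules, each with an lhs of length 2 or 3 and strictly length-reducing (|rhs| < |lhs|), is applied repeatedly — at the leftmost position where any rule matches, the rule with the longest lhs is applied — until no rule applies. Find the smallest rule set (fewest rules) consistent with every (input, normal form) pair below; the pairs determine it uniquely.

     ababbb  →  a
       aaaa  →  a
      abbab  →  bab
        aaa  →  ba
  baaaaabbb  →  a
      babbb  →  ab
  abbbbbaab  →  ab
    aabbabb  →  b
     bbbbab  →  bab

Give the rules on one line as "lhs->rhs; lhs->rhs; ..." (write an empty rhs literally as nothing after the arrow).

aa->b; bb->a

  | ababbb => abaab => abbb => aab => bb => a
  | aaaa => baa => bb => a
  | abbab => aaab => bab
  | aaa => ba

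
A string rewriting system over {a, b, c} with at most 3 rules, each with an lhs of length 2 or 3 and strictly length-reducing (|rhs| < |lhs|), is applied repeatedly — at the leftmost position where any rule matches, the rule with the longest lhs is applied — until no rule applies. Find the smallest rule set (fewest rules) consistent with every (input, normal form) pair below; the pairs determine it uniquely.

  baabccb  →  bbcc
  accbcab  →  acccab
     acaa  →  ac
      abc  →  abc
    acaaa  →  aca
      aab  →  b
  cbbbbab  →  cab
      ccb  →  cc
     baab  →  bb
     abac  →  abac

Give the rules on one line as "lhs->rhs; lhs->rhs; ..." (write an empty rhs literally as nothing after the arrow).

  | baabccb => bbccb => bbcc
  | accbcab => acccab
  | acaa => ac
  | abc

aa->; cb->c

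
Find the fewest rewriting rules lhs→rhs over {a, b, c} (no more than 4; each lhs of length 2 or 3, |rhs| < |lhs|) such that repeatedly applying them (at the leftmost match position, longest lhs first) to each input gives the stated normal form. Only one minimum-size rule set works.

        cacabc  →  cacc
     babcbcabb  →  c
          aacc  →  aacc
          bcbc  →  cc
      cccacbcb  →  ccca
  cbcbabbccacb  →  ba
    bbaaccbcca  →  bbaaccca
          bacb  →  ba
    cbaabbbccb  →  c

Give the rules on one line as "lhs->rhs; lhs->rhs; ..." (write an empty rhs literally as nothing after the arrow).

ab->; bc->b; bcb->c; cb->

  | cacabc => cacc
  | babcbcabb => bcbcabb => ccabb => ccb => c
  | aacc
  | bcbc => cc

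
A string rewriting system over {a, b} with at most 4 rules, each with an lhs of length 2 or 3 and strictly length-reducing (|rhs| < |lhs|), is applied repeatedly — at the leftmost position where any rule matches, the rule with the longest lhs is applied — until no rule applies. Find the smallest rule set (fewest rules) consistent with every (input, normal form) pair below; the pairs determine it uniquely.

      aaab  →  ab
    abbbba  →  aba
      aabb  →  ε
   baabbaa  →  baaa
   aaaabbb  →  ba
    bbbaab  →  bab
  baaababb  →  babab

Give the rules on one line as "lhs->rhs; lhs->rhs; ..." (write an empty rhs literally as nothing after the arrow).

aab->b; abb->ab; bb->; bbb->ba

  | aaab => ab
  | abbbba => abbba => abba => aba
  | aabb => bb => ε
  | baabbaa => bbbaa => baaa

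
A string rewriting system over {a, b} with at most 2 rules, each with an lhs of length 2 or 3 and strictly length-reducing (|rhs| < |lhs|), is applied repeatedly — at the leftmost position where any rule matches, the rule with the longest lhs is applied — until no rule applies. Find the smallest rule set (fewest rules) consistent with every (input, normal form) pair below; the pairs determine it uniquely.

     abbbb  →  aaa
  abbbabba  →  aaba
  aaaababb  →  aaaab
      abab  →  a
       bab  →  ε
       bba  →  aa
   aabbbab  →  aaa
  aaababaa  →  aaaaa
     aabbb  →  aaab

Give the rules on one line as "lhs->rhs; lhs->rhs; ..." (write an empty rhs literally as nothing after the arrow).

bab->; bb->a

  | abbbb => aabb => aaa
  | abbbabba => aababba => aaba
  | aaaababb => aaaab
  | abab => a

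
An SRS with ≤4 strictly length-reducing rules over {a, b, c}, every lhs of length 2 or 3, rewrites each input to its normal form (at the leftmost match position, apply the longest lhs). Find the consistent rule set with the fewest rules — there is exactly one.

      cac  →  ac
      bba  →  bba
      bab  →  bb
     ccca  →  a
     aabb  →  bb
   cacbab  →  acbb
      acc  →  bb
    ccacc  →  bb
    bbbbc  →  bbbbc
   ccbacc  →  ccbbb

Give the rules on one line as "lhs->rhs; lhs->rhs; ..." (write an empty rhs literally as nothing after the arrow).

  | cac => ac
  | bba
  | bab => bb
  | ccca => cca => ca => a

ab->b; acc->bb; ca->a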